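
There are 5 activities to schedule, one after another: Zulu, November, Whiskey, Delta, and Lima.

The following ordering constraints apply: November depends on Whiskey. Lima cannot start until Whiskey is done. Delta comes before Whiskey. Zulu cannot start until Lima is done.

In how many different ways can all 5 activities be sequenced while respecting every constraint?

Delta is the only activity with nothing required before it, so every ordering starts there.
Counting all ways to extend the partial order to a total order gives 3.

3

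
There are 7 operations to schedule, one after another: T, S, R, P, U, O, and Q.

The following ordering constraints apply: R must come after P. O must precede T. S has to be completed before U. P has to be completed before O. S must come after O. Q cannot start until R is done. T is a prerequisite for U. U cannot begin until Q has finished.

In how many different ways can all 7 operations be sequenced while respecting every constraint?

20

P is the only operation with nothing required before it, so every ordering starts there.
Counting all ways to extend the partial order to a total order gives 20.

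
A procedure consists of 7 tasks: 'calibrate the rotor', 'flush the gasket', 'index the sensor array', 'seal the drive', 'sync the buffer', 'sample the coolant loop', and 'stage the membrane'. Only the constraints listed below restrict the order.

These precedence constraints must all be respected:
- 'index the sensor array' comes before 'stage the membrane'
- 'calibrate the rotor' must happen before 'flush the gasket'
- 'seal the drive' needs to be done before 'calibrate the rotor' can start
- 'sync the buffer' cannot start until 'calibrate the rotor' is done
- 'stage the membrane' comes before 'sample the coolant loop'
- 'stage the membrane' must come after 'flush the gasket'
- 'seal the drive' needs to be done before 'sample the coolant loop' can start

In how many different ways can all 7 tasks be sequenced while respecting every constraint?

18

The tasks with no prerequisites are 'index the sensor array', 'seal the drive'; any of them can be placed first.
Enumerating by repeatedly choosing an available task (one whose prerequisites are all placed) gives 18 distinct complete orderings.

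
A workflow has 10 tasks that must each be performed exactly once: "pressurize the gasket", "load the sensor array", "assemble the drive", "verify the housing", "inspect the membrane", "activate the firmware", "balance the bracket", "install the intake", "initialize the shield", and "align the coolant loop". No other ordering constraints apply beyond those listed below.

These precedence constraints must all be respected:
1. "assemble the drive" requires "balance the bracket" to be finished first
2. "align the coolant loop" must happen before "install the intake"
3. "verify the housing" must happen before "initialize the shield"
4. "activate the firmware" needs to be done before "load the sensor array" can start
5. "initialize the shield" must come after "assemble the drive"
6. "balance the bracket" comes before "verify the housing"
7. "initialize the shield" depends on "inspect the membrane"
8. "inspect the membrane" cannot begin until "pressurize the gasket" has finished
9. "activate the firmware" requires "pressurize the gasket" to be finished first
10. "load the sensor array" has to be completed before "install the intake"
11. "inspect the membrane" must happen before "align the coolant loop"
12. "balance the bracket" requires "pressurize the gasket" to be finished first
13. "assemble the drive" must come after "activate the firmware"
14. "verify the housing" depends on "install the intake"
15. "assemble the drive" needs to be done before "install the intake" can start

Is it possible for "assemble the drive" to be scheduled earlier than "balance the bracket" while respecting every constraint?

No

Following "balance the bracket" → "assemble the drive", "balance the bracket" must precede "assemble the drive" in every valid ordering.
So no valid ordering can have "assemble the drive" before "balance the bracket".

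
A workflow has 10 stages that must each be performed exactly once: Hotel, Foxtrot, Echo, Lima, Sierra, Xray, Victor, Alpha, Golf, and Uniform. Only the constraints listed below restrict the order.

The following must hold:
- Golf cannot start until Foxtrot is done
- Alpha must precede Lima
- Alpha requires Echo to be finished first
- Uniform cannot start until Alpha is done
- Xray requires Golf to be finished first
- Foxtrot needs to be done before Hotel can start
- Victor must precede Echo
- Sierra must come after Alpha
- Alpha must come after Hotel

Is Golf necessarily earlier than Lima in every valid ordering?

No chain of constraints connects Golf to Lima in either direction.
A valid ordering placing Lima before Golf exists, so the answer is no.

No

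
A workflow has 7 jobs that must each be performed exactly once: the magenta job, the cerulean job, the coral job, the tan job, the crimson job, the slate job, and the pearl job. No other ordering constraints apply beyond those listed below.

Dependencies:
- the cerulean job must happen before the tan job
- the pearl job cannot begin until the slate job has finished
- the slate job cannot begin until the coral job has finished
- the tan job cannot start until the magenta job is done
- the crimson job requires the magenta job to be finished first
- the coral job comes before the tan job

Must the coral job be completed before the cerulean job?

No

Nothing in the constraints links the coral job and the cerulean job; they are unordered relative to each other.
A valid ordering placing the cerulean job before the coral job exists, so the answer is no.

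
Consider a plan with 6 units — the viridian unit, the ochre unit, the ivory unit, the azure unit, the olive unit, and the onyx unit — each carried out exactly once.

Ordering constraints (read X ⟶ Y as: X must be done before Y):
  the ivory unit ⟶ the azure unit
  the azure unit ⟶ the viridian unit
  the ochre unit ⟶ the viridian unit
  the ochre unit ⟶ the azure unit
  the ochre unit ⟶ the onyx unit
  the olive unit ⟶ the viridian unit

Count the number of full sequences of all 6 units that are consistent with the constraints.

33

3 units have no prerequisites (the ochre unit, the ivory unit, the olive unit), so any of them could come first.
Counting all ways to extend the partial order to a total order gives 33.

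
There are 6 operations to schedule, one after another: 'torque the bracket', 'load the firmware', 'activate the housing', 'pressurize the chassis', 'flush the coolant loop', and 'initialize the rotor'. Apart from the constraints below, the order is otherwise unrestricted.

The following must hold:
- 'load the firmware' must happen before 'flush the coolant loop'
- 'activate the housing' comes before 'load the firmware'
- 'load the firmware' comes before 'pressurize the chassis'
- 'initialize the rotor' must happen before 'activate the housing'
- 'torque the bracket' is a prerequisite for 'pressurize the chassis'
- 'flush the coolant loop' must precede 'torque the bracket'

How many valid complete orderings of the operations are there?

Only 'initialize the rotor' has no prerequisites, so it must go first.
Continuing from there, at each step only one operation has all its prerequisites placed, so the ordering is fully determined — there is exactly 1.

1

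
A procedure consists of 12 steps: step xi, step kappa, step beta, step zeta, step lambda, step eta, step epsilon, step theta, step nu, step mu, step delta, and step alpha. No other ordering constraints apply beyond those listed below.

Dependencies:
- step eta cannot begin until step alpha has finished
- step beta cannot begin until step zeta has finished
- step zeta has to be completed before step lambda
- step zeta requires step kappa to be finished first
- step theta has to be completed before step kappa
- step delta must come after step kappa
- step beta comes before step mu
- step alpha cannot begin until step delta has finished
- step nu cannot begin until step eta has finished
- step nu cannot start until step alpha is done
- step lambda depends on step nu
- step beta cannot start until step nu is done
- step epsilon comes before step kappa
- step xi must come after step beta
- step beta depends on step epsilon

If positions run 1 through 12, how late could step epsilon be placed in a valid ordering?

Every step that must follow step epsilon has to come after it. Tracing all chains starting from step epsilon, those steps are: step xi, step kappa, step beta, step zeta, step lambda, step eta, step nu, step mu, step delta, step alpha — 10 in total.
So at least 10 steps follow step epsilon, putting step epsilon no later than position 2. That position is achievable by scheduling everything else first.

2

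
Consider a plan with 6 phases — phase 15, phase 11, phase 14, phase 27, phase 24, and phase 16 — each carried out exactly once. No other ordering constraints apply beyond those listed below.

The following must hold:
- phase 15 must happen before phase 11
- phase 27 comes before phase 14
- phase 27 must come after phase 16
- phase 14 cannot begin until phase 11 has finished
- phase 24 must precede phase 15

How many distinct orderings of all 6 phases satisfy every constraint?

2 phases have no prerequisites (phase 24, phase 16), so any of them could come first.
Systematically extending each partial ordering one phase at a time and counting, there are 10 complete orderings.

10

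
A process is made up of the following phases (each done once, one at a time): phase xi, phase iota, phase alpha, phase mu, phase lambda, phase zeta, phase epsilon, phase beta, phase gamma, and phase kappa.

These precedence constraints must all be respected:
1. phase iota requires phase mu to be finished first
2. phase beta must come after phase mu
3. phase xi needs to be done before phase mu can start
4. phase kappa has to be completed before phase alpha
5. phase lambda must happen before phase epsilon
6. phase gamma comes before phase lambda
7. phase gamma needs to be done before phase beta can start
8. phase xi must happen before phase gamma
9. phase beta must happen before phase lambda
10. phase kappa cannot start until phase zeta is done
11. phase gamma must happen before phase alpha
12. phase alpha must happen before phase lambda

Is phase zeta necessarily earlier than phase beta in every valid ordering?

No

No chain of constraints connects phase zeta to phase beta in either direction.
So phase zeta can come before phase beta or after — it is not forced.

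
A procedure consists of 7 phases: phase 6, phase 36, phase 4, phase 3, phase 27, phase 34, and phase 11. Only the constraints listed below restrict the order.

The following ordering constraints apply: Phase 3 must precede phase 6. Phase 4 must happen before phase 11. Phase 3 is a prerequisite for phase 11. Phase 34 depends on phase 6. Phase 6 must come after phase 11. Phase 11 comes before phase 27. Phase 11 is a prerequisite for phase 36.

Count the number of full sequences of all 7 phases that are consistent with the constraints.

24

2 phases have no prerequisites (phase 4, phase 3), so any of them could come first.
Systematically extending each partial ordering one phase at a time and counting, there are 24 complete orderings.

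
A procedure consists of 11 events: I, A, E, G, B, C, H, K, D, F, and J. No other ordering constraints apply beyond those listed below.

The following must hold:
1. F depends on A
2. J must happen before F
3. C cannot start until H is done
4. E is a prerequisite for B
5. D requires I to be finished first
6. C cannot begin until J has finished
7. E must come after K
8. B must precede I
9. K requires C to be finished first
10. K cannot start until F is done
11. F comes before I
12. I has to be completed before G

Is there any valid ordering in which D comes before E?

Following E → B → I → D, E must precede D in every valid ordering.
Hence D can never be scheduled before E.

No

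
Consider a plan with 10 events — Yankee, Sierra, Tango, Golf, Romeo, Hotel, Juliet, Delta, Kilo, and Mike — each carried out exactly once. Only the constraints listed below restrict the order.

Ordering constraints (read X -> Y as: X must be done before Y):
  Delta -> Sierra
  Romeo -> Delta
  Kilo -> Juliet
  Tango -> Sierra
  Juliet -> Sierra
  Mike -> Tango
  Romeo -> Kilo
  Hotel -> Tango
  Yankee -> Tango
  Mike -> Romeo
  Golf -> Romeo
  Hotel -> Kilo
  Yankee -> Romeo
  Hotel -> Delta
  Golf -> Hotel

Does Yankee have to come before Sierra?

Chaining the stated constraints: Yankee → Tango → Sierra.
So Yankee must precede Sierra in any valid ordering.

Yes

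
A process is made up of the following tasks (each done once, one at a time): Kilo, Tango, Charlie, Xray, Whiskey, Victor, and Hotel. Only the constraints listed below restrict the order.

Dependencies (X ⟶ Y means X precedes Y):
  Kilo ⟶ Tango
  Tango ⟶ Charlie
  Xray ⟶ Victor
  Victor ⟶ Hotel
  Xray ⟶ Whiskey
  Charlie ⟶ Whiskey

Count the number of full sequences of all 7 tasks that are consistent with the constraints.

2 tasks have no prerequisites (Kilo, Xray), so any of them could come first.
Systematically extending each partial ordering one task at a time and counting, there are 34 complete orderings.

34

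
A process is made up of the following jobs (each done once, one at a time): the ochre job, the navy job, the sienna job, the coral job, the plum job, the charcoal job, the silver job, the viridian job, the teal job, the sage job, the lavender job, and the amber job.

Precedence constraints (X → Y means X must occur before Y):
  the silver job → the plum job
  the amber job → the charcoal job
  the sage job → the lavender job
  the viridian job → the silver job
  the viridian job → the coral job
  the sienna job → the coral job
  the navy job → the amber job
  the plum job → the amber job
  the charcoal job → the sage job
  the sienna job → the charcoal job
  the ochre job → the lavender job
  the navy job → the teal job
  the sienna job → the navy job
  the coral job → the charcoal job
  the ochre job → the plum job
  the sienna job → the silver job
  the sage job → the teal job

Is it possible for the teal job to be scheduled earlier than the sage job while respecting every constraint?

Following the sage job → the teal job, the sage job must precede the teal job in every valid ordering.
Hence the teal job can never be scheduled before the sage job.

No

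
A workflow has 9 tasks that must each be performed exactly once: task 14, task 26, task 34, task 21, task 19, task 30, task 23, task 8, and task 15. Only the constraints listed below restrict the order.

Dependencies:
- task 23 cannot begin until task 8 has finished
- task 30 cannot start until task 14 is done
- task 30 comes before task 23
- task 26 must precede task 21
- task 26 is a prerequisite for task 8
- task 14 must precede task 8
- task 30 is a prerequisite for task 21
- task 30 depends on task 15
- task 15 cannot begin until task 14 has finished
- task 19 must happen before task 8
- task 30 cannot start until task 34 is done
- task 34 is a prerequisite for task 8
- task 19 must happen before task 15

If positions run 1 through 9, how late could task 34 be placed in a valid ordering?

5

Every task that must follow task 34 has to come after it. Tracing all chains starting from task 34, those tasks are: task 21, task 30, task 23, task 8 — 4 in total.
So at least 4 tasks follow task 34, putting task 34 no later than position 5. That position is achievable by scheduling everything else first.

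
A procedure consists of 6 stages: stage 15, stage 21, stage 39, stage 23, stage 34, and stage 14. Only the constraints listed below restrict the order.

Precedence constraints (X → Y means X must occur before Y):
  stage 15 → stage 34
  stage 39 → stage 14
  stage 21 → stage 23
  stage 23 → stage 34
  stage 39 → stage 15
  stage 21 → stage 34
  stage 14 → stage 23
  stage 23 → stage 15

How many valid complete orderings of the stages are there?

3

2 stages have no prerequisites (stage 21, stage 39), so any of them could come first.
Enumerating by repeatedly choosing an available stage (one whose prerequisites are all placed) gives 3 distinct complete orderings.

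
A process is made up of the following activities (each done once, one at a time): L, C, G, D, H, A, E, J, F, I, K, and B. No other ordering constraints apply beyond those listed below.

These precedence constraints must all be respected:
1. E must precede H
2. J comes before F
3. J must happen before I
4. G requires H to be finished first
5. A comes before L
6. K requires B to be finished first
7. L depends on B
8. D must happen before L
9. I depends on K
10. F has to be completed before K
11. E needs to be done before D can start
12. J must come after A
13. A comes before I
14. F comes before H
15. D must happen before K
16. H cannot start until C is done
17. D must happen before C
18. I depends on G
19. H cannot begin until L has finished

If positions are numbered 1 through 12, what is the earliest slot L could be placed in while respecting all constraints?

5

Every activity that must precede L has to come before it. Tracing all chains that end at L, those activities are: D, A, E, B — 4 in total.
So at minimum 4 activities come before L, putting L no earlier than position 5. That position is achievable by scheduling exactly those predecessors first.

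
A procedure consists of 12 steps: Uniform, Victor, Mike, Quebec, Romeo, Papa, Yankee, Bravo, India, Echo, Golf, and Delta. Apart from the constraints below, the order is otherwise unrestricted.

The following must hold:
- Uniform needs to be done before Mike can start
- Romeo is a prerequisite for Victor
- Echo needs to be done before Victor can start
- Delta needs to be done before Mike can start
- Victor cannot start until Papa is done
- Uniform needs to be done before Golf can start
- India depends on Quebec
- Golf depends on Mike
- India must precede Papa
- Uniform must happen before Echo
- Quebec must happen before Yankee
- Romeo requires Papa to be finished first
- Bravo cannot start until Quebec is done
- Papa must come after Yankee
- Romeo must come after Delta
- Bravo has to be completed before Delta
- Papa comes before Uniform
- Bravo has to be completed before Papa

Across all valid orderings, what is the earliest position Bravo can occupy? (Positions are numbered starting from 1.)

Working backwards through the constraints from Bravo, its only required predecessor is Quebec.
With 1 mandatory predecessor, the earliest Bravo can sit is position 1+1 = 2, and placing just that one first achieves it.

2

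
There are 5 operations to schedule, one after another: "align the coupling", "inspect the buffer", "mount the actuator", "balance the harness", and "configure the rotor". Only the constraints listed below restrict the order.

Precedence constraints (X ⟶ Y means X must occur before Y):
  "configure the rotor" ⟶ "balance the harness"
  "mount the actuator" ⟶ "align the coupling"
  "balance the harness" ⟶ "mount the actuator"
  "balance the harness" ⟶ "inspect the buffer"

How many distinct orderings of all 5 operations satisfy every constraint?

3

Only "configure the rotor" has no prerequisites, so it must go first.
Counting all ways to extend the partial order to a total order gives 3.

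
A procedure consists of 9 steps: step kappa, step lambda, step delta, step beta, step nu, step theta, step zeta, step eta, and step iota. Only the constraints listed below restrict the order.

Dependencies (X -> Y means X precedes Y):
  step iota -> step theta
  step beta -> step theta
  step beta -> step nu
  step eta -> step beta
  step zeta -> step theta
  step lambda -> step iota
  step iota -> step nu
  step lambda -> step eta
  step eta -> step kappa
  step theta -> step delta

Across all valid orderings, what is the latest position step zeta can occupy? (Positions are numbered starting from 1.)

7

Every step that must follow step zeta has to come after it. Tracing all chains starting from step zeta, those steps are: step delta, step theta — 2 in total.
So at least 2 steps follow step zeta, putting step zeta no later than position 7. That position is achievable by scheduling everything else first.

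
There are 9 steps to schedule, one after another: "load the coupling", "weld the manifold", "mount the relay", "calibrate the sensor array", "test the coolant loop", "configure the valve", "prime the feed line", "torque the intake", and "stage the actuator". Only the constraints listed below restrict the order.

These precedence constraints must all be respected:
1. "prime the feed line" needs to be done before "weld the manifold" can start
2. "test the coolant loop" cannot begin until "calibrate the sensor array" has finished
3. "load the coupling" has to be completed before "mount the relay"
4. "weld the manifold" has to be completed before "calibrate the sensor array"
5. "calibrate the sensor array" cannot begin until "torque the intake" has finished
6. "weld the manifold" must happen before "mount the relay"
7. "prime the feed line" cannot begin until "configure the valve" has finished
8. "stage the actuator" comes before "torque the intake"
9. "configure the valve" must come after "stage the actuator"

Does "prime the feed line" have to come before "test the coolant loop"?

Yes

Tracing the constraints gives a chain: "prime the feed line" → "weld the manifold" → "calibrate the sensor array" → "test the coolant loop".
So "prime the feed line" must precede "test the coolant loop" in any valid ordering.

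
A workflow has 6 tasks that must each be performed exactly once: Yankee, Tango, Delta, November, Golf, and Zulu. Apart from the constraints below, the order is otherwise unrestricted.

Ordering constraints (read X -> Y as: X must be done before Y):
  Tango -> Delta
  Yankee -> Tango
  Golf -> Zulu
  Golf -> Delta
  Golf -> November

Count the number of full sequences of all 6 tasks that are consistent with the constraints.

2 tasks have no prerequisites (Yankee, Golf), so any of them could come first.
Counting all ways to extend the partial order to a total order gives 38.

38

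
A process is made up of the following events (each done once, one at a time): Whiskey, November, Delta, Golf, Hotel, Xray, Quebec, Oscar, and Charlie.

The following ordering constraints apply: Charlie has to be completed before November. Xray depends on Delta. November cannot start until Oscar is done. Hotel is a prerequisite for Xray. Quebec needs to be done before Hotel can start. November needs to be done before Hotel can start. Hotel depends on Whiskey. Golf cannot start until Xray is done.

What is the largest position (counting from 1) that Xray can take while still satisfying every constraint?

The only event forced after Xray (directly or by a chain) is Golf.
So at least 1 event follows Xray, putting Xray no later than position 8. That position is achievable by scheduling everything else first.

8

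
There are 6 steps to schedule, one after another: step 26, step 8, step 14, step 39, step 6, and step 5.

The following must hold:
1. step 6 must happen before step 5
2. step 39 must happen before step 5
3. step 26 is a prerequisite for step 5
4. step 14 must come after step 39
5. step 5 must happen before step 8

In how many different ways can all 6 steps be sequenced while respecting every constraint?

The steps with no prerequisites are step 26, step 39, step 6; any of them can be placed first.
Enumerating by repeatedly choosing an available step (one whose prerequisites are all placed) gives 24 distinct complete orderings.

24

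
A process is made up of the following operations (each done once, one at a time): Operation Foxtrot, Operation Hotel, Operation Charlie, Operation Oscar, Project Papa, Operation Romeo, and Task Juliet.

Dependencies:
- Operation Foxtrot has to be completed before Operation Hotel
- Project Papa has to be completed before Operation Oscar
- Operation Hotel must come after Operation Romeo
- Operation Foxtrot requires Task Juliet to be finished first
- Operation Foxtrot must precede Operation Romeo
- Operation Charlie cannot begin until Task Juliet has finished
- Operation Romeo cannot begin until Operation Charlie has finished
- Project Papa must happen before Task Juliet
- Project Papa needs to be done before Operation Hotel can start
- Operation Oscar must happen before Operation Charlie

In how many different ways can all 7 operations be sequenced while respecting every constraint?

Only Project Papa has no prerequisites, so it must go first.
Systematically extending each partial ordering one operation at a time and counting, there are 5 complete orderings.

5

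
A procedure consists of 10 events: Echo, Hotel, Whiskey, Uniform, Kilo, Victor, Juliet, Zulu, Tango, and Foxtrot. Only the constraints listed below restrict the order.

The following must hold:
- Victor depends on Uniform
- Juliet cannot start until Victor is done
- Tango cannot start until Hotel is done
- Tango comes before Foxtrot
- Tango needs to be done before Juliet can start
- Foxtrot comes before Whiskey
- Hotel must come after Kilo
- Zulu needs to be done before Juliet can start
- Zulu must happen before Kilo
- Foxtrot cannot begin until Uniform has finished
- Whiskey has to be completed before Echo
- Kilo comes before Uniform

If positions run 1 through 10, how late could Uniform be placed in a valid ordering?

5

The events that are forced after Uniform, directly or by a chain of constraints, are Echo, Whiskey, Victor, Juliet, Foxtrot. That's 5 events.
With 5 mandatory successors out of 10 events total, the latest slot for Uniform is 10−5 = 5, and it's reachable by doing all non-successors before Uniform.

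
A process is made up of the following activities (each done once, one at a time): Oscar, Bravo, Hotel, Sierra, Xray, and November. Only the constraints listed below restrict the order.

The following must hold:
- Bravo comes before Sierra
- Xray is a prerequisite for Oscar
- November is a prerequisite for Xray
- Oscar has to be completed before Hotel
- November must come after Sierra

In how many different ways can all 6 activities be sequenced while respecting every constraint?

1

Only Bravo has no prerequisites, so it must go first.
Continuing from there, at each step only one activity has all its prerequisites placed, so the ordering is fully determined — there is exactly 1.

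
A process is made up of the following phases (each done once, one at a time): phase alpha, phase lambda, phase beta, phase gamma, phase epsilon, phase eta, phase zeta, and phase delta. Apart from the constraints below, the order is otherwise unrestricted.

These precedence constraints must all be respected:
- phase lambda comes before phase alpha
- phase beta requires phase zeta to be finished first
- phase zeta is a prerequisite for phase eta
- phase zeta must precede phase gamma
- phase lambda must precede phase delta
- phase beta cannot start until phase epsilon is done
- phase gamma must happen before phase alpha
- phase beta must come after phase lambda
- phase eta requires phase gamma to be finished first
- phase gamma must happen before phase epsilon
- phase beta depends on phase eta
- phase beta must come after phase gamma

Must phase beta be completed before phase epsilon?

The constraints actually force phase epsilon before phase beta (via phase epsilon → phase beta), not the other way around.
So phase beta does not have to come before phase epsilon — it cannot.

No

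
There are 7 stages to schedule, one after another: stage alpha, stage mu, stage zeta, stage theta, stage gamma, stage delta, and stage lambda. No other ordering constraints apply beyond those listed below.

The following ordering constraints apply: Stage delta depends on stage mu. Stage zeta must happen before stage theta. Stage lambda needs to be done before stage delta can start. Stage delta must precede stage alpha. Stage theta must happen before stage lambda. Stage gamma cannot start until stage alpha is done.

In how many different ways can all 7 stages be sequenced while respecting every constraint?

4

The stages with no prerequisites are stage mu, stage zeta; any of them can be placed first.
Counting all ways to extend the partial order to a total order gives 4.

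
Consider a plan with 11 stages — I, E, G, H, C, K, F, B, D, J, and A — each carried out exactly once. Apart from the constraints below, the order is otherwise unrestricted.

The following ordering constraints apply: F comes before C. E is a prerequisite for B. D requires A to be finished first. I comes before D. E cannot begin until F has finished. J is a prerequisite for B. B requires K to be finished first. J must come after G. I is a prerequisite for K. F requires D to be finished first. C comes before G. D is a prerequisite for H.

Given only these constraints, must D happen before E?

Yes

There is a constraint chain D → F → E.
So D must precede E in any valid ordering.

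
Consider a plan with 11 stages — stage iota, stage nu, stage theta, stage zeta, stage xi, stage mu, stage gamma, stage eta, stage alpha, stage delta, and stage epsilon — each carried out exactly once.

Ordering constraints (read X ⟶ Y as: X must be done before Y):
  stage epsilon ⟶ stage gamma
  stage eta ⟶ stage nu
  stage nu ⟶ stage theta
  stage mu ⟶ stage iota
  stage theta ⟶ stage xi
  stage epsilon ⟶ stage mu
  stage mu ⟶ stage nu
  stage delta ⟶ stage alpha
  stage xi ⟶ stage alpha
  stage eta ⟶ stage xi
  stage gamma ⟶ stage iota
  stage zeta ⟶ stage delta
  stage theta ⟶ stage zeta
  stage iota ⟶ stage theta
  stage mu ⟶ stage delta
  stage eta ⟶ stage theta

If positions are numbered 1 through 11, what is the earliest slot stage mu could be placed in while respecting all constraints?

2

The only stage forced before stage mu (directly or transitively) is stage epsilon.
So at minimum 1 stage comes before stage mu, putting stage mu no earlier than position 2. That position is achievable by scheduling exactly that predecessor first.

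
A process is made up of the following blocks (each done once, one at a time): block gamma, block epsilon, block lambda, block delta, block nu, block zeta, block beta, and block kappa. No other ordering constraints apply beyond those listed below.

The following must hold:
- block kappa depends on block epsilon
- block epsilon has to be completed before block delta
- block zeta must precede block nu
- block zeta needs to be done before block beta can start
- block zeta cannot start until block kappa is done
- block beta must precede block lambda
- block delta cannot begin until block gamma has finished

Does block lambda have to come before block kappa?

No

The constraints actually force block kappa before block lambda (via block kappa → block zeta → block beta → block lambda), not the other way around.
So block lambda does not have to come before block kappa — it cannot.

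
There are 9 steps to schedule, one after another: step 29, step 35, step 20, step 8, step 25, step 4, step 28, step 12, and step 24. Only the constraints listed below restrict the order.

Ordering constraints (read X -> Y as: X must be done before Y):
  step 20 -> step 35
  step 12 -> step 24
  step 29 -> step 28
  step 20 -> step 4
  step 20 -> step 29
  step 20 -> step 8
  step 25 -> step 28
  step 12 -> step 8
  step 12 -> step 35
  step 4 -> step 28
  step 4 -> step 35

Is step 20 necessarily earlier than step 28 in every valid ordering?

Following the dependencies: step 20 → step 29 → step 28.
That forces step 20 before step 28 in every valid schedule.

Yes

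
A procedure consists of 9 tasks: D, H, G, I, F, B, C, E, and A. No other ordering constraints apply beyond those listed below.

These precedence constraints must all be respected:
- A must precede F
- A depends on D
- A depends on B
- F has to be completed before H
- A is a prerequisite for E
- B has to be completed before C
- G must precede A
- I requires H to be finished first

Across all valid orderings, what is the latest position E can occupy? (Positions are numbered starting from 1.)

No constraint forces any task after E, so it can be placed last, in position 9.

9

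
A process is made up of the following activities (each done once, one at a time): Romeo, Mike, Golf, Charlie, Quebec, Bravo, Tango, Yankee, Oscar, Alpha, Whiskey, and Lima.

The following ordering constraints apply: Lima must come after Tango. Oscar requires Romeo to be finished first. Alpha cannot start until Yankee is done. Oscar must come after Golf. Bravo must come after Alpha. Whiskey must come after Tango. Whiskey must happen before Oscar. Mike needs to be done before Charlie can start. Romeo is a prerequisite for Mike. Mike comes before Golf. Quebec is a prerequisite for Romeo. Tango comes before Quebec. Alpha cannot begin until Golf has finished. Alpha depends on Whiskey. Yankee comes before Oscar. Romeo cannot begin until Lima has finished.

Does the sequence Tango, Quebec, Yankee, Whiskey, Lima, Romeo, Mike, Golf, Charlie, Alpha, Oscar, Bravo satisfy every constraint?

Yes

Going through the constraints one by one, each required predecessor appears earlier in the sequence than its dependent — e.g. Yankee (position 3) is before Oscar (position 11), as required.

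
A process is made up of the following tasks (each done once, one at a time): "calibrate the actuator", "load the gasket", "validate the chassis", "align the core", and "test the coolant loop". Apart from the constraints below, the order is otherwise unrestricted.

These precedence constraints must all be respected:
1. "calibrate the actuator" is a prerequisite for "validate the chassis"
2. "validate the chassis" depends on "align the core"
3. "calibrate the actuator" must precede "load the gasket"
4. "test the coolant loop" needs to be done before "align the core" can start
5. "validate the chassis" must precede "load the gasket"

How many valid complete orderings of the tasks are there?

3

2 tasks have no prerequisites ("calibrate the actuator", "test the coolant loop"), so any of them could come first.
Enumerating by repeatedly choosing an available task (one whose prerequisites are all placed) gives 3 distinct complete orderings.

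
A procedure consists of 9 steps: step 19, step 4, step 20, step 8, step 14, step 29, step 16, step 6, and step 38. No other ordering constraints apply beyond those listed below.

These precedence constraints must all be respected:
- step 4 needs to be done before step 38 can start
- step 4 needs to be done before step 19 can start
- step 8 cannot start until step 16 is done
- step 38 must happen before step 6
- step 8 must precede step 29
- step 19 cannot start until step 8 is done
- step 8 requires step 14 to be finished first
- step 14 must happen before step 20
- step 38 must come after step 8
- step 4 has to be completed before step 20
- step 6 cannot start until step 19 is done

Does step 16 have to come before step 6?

Yes

Chaining the stated constraints: step 16 → step 8 → step 19 → step 6.
That forces step 16 before step 6 in every valid schedule.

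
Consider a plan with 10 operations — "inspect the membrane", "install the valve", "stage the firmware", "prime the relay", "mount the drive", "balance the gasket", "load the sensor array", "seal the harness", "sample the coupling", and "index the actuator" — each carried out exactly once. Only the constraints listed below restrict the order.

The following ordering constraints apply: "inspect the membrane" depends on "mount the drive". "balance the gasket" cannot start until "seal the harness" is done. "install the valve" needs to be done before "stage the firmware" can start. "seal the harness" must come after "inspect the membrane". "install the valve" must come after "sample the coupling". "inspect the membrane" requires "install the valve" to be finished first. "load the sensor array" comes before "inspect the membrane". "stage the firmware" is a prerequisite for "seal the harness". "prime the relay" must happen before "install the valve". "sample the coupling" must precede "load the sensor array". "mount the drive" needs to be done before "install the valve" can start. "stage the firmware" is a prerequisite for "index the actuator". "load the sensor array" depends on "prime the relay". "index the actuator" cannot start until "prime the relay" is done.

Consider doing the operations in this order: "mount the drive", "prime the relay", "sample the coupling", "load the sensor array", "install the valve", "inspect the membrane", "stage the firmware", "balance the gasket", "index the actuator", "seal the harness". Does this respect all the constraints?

In the proposed order, "balance the gasket" appears before "seal the harness".
But one of the constraints requires "seal the harness" before "balance the gasket", so this ordering violates it.

No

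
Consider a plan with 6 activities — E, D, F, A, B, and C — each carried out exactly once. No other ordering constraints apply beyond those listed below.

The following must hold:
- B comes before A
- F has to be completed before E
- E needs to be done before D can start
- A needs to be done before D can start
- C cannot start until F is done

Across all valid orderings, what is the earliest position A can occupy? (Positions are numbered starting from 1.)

2

Working backwards through the constraints from A, its only required predecessor is B.
So at minimum 1 activity comes before A, putting A no earlier than position 2. That position is achievable by scheduling exactly that predecessor first.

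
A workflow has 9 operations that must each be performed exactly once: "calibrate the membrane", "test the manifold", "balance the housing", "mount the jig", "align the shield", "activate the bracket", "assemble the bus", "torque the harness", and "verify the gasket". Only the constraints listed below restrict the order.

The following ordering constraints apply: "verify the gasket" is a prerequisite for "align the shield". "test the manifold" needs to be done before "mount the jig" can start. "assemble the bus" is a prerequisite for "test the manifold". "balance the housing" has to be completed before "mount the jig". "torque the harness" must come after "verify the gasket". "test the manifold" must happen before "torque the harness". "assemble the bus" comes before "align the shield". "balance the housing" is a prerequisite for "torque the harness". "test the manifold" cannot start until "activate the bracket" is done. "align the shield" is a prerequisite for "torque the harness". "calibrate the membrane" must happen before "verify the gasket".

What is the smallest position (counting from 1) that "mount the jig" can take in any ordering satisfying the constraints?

5

Every operation that must precede "mount the jig" has to come before it. Tracing all chains that end at "mount the jig", those operations are: "test the manifold", "balance the housing", "activate the bracket", "assemble the bus" — 4 in total.
So at minimum 4 operations come before "mount the jig", putting "mount the jig" no earlier than position 5. That position is achievable by scheduling exactly those predecessors first.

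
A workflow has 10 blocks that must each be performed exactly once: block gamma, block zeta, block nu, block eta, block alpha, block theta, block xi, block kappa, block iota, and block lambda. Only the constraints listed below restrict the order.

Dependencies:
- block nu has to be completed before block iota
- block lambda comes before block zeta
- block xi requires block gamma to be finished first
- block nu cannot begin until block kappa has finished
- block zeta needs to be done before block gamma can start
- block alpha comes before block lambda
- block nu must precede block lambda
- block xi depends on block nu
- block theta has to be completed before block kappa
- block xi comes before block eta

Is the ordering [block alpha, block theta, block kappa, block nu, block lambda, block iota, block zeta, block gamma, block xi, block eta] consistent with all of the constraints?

Every stated constraint is respected: block nu sits at position 4, ahead of block xi at position 9, and each of the other listed pairs likewise has the predecessor earlier in the sequence.

Yes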